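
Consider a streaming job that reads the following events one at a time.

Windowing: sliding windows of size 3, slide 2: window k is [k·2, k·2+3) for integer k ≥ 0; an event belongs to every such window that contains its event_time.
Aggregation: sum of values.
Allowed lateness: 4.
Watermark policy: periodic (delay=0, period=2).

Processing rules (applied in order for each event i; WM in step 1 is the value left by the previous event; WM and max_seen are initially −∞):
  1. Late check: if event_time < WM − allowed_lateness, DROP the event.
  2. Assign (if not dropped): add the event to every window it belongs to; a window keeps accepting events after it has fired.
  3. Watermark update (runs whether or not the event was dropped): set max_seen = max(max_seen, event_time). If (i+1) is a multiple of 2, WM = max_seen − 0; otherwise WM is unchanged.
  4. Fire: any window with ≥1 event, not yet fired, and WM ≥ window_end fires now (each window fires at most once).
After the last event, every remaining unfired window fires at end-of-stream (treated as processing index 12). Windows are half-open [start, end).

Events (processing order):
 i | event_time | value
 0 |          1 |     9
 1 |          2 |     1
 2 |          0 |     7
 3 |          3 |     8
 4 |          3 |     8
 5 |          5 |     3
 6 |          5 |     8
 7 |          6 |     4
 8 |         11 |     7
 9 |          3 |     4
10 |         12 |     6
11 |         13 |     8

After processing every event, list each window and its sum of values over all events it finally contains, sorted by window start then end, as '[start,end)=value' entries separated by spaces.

[0,3)=17 [2,5)=21 [4,7)=15 [6,9)=4 [10,13)=13 [12,15)=14

i=0 t=1 v=9: → [0,3); WM=−∞
i=1 t=2 v=1: → [2,5),[0,3); WM=2
i=2 t=0 v=7: → [0,3); WM=2
i=3 t=3 v=8: → [2,5); WM=3; [0,3) fires=17
i=4 t=3 v=8: → [2,5); WM=3
i=5 t=5 v=3: → [4,7); WM=5; [2,5) fires=17
i=6 t=5 v=8: → [4,7); WM=5
i=7 t=6 v=4: → [6,9),[4,7); WM=6
i=8 t=11 v=7: → [10,13); WM=6
i=9 t=3 v=4: → [2,5); WM=11; [4,7) fires=15 [6,9) fires=4
i=10 t=12 v=6: → [12,15),[10,13); WM=11
i=11 t=13 v=8: → [12,15); WM=13; [10,13) fires=13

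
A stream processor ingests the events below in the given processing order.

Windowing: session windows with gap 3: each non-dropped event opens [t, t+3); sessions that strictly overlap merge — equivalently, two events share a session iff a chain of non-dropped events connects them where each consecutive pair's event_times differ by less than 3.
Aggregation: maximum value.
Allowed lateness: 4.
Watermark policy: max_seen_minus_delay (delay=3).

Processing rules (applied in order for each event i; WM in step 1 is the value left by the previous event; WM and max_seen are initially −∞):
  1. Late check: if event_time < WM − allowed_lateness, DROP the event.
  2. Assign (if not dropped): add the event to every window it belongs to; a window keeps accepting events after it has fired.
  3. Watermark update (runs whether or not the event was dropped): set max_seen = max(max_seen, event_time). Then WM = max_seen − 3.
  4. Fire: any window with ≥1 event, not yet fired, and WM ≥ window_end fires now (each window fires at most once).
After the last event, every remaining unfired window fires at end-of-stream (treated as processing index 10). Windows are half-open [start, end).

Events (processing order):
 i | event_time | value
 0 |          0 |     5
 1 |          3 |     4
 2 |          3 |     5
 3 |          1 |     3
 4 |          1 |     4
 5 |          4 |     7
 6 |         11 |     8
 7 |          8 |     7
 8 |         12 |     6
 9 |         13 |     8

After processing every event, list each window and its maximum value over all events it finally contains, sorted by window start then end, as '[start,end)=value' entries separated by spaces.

i=0 t=0 v=5: → [0,3); WM=-3
i=1 t=3 v=4: → [3,6); WM=0
i=2 t=3 v=5: → [3,6); WM=0
i=3 t=1 v=3: → [0,6); WM=0
i=4 t=1 v=4: → [0,6); WM=0
i=5 t=4 v=7: → [0,7); WM=1
i=6 t=11 v=8: → [11,14); WM=8
i=7 t=8 v=7: → [8,11); WM=8
i=8 t=12 v=6: → [11,15); WM=9
i=9 t=13 v=8: → [11,16); WM=10

[0,7)=7 [8,11)=7 [11,16)=8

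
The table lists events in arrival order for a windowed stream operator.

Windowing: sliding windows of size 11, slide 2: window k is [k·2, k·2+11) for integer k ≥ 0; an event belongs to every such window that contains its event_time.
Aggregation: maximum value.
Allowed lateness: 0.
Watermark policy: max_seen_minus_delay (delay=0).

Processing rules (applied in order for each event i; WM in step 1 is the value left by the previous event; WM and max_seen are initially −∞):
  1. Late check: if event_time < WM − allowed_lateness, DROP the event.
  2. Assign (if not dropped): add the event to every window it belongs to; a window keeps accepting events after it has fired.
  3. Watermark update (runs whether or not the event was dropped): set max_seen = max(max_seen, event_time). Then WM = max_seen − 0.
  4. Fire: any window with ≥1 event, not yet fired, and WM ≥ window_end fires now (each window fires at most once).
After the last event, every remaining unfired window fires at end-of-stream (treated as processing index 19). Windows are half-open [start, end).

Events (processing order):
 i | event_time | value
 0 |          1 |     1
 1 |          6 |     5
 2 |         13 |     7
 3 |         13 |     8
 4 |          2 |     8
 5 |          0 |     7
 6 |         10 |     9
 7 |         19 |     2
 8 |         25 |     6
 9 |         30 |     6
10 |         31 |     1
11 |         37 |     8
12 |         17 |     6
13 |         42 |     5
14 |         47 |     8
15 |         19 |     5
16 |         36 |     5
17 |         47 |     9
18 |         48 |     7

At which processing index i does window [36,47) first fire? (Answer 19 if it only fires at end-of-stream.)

14

i=0 t=1 v=1: → [0,11); WM=1
i=1 t=6 v=5: → [6,17),[4,15),[2,13),[0,11); WM=6
i=2 t=13 v=7: → [12,23),[10,21),[8,19),[6,17),[4,15); WM=13; [0,11) fires=5 [2,13) fires=5
i=3 t=13 v=8: → [12,23),[10,21),[8,19),[6,17),[4,15); WM=13
i=4 t=2 v=8: DROP (t<13-0); WM=13
i=5 t=0 v=7: DROP (t<13-0); WM=13
i=6 t=10 v=9: DROP (t<13-0); WM=13
i=7 t=19 v=2: → [18,29),[16,27),[14,25),[12,23),[10,21); WM=19; [4,15) fires=8 [6,17) fires=8 [8,19) fires=8
i=8 t=25 v=6: → [24,35),[22,33),[20,31),[18,29),[16,27); WM=25; [10,21) fires=8 [12,23) fires=8 [14,25) fires=2
i=9 t=30 v=6: → [30,41),[28,39),[26,37),[24,35),[22,33),[20,31); WM=30; [16,27) fires=6 [18,29) fires=6
i=10 t=31 v=1: → [30,41),[28,39),[26,37),[24,35),[22,33); WM=31; [20,31) fires=6
i=11 t=37 v=8: → [36,47),[34,45),[32,43),[30,41),[28,39); WM=37; [22,33) fires=6 [24,35) fires=6 [26,37) fires=6
i=12 t=17 v=6: DROP (t<37-0); WM=37
i=13 t=42 v=5: → [42,53),[40,51),[38,49),[36,47),[34,45),[32,43); WM=42; [28,39) fires=8 [30,41) fires=8
i=14 t=47 v=8: → [46,57),[44,55),[42,53),[40,51),[38,49); WM=47; [32,43) fires=8 [34,45) fires=8 [36,47) fires=8
i=15 t=19 v=5: DROP (t<47-0); WM=47
i=16 t=36 v=5: DROP (t<47-0); WM=47
i=17 t=47 v=9: → [46,57),[44,55),[42,53),[40,51),[38,49); WM=47
i=18 t=48 v=7: → [48,59),[46,57),[44,55),[42,53),[40,51),[38,49); WM=48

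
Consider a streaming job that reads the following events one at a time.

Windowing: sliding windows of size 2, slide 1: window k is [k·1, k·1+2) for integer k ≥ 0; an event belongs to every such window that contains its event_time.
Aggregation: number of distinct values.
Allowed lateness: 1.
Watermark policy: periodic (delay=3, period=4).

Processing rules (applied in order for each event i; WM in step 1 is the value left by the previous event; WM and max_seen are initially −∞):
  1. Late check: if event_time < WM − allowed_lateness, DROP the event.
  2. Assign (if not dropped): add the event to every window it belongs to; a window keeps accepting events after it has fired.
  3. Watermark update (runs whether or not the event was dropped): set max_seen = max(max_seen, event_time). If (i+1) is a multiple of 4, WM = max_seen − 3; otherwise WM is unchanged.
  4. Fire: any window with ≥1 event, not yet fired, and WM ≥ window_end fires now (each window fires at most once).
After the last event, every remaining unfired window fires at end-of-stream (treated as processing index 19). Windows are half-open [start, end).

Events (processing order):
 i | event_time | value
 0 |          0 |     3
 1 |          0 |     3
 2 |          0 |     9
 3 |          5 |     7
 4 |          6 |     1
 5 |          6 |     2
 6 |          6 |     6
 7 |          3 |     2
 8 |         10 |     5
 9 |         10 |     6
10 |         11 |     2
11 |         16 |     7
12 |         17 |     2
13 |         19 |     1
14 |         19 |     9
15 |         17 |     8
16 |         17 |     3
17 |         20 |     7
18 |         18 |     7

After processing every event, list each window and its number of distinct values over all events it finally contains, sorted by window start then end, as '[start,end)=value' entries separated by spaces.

i=0 t=0 v=3: → [0,2); WM=−∞
i=1 t=0 v=3: → [0,2); WM=−∞
i=2 t=0 v=9: → [0,2); WM=−∞
i=3 t=5 v=7: → [5,7),[4,6); WM=2; [0,2) fires=2
i=4 t=6 v=1: → [6,8),[5,7); WM=2
i=5 t=6 v=2: → [6,8),[5,7); WM=2
i=6 t=6 v=6: → [6,8),[5,7); WM=2
i=7 t=3 v=2: → [3,5),[2,4); WM=3
i=8 t=10 v=5: → [10,12),[9,11); WM=3
i=9 t=10 v=6: → [10,12),[9,11); WM=3
i=10 t=11 v=2: → [11,13),[10,12); WM=3
i=11 t=16 v=7: → [16,18),[15,17); WM=13; [2,4) fires=1 [3,5) fires=1 [4,6) fires=1 [5,7) fires=4 [6,8) fires=3 [9,11) fires=2 [10,12) fires=3 [11,13) fires=1
i=12 t=17 v=2: → [17,19),[16,18); WM=13
i=13 t=19 v=1: → [19,21),[18,20); WM=13
i=14 t=19 v=9: → [19,21),[18,20); WM=13
i=15 t=17 v=8: → [17,19),[16,18); WM=16
i=16 t=17 v=3: → [17,19),[16,18); WM=16
i=17 t=20 v=7: → [20,22),[19,21); WM=16
i=18 t=18 v=7: → [18,20),[17,19); WM=16

[0,2)=2 [2,4)=1 [3,5)=1 [4,6)=1 [5,7)=4 [6,8)=3 [9,11)=2 [10,12)=3 [11,13)=1 [15,17)=1 [16,18)=4 [17,19)=4 [18,20)=3 [19,21)=3 [20,22)=1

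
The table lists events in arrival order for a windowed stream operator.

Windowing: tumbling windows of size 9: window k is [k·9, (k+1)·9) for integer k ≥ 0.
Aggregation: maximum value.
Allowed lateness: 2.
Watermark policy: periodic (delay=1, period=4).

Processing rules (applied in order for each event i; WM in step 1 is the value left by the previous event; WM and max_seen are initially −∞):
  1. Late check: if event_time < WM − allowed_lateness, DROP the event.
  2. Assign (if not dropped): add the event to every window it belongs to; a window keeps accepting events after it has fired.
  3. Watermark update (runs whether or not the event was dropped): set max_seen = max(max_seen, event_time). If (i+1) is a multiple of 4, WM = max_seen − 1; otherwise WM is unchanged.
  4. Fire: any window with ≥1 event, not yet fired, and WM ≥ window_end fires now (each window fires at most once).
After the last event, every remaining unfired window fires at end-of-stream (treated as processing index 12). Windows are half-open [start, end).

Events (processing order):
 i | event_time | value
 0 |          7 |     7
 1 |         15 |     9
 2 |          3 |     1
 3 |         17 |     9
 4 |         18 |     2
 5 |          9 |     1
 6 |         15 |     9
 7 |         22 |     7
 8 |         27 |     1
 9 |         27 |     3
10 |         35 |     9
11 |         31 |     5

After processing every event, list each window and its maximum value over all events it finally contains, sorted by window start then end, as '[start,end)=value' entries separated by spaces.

[0,9)=7 [9,18)=9 [18,27)=7 [27,36)=9

i=0 t=7 v=7: → [0,9); WM=−∞
i=1 t=15 v=9: → [9,18); WM=−∞
i=2 t=3 v=1: → [0,9); WM=−∞
i=3 t=17 v=9: → [9,18); WM=16; [0,9) fires=7
i=4 t=18 v=2: → [18,27); WM=16
i=5 t=9 v=1: DROP (t<16-2); WM=16
i=6 t=15 v=9: → [9,18); WM=16
i=7 t=22 v=7: → [18,27); WM=21; [9,18) fires=9
i=8 t=27 v=1: → [27,36); WM=21
i=9 t=27 v=3: → [27,36); WM=21
i=10 t=35 v=9: → [27,36); WM=21
i=11 t=31 v=5: → [27,36); WM=34; [18,27) fires=7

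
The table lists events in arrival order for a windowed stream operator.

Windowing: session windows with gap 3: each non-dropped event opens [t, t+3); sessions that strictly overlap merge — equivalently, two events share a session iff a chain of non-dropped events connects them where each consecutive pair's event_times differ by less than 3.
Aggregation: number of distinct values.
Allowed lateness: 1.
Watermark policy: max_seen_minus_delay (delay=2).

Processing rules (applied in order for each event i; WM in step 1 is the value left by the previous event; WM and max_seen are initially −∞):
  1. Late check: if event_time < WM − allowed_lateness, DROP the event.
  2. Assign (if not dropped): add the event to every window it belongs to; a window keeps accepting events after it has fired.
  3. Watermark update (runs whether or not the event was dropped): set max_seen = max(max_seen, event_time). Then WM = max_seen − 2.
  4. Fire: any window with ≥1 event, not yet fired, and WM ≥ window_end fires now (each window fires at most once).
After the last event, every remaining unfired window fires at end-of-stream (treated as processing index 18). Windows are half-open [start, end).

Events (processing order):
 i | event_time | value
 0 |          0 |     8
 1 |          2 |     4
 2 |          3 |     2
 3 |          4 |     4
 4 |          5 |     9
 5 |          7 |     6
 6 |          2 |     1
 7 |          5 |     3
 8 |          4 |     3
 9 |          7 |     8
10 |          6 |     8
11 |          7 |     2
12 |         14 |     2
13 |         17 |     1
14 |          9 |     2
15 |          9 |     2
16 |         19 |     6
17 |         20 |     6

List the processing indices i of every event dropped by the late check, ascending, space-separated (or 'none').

i=0 t=0 v=8: → [0,3); WM=-2
i=1 t=2 v=4: → [0,5); WM=0
i=2 t=3 v=2: → [0,6); WM=1
i=3 t=4 v=4: → [0,7); WM=2
i=4 t=5 v=9: → [0,8); WM=3
i=5 t=7 v=6: → [0,10); WM=5
i=6 t=2 v=1: DROP (t<5-1); WM=5
i=7 t=5 v=3: → [0,10); WM=5
i=8 t=4 v=3: → [0,10); WM=5
i=9 t=7 v=8: → [0,10); WM=5
i=10 t=6 v=8: → [0,10); WM=5
i=11 t=7 v=2: → [0,10); WM=5
i=12 t=14 v=2: → [14,17); WM=12
i=13 t=17 v=1: → [17,20); WM=15
i=14 t=9 v=2: DROP (t<15-1); WM=15
i=15 t=9 v=2: DROP (t<15-1); WM=15
i=16 t=19 v=6: → [17,22); WM=17
i=17 t=20 v=6: → [17,23); WM=18

6 14 15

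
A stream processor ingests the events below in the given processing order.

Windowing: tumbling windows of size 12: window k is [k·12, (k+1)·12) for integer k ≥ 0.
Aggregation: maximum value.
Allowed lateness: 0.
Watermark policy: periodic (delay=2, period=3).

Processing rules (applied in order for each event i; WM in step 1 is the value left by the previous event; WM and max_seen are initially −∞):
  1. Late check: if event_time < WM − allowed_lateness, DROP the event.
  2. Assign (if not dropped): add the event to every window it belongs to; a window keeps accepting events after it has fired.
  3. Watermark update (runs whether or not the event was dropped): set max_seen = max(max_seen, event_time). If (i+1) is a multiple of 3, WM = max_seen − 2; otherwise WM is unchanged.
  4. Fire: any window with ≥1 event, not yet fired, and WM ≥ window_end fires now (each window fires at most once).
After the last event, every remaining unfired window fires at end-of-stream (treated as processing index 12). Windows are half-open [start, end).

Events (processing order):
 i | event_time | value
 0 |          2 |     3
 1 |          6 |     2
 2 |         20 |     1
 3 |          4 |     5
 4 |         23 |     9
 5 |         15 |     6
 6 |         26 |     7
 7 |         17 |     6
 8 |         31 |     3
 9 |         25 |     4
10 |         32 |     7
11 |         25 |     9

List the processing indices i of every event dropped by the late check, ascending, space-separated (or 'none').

i=0 t=2 v=3: → [0,12); WM=−∞
i=1 t=6 v=2: → [0,12); WM=−∞
i=2 t=20 v=1: → [12,24); WM=18; [0,12) fires=3
i=3 t=4 v=5: DROP (t<18-0); WM=18
i=4 t=23 v=9: → [12,24); WM=18
i=5 t=15 v=6: DROP (t<18-0); WM=21
i=6 t=26 v=7: → [24,36); WM=21
i=7 t=17 v=6: DROP (t<21-0); WM=21
i=8 t=31 v=3: → [24,36); WM=29; [12,24) fires=9
i=9 t=25 v=4: DROP (t<29-0); WM=29
i=10 t=32 v=7: → [24,36); WM=29
i=11 t=25 v=9: DROP (t<29-0); WM=30

3 5 7 9 11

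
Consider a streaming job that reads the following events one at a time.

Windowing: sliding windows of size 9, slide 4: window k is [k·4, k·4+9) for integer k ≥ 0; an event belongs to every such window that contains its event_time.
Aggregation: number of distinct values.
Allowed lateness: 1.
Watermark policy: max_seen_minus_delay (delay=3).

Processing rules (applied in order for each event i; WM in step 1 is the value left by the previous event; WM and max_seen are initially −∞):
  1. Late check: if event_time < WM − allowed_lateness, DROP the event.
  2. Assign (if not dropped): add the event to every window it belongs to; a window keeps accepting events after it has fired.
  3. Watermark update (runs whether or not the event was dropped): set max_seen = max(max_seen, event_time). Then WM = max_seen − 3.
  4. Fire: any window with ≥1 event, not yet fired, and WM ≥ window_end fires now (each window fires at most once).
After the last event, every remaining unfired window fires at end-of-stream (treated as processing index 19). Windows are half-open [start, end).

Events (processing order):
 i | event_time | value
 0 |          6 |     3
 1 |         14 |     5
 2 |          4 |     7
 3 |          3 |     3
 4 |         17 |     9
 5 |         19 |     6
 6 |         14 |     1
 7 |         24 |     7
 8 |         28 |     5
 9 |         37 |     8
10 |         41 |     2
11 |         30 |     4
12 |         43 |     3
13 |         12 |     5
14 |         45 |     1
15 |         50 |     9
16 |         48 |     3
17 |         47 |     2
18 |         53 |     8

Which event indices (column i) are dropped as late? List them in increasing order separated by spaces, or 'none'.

i=0 t=6 v=3: → [4,13),[0,9); WM=3
i=1 t=14 v=5: → [12,21),[8,17); WM=11; [0,9) fires=1
i=2 t=4 v=7: DROP (t<11-1); WM=11
i=3 t=3 v=3: DROP (t<11-1); WM=11
i=4 t=17 v=9: → [16,25),[12,21); WM=14; [4,13) fires=1
i=5 t=19 v=6: → [16,25),[12,21); WM=16
i=6 t=14 v=1: DROP (t<16-1); WM=16
i=7 t=24 v=7: → [24,33),[20,29),[16,25); WM=21; [8,17) fires=1 [12,21) fires=3
i=8 t=28 v=5: → [28,37),[24,33),[20,29); WM=25; [16,25) fires=3
i=9 t=37 v=8: → [36,45),[32,41); WM=34; [20,29) fires=2 [24,33) fires=2
i=10 t=41 v=2: → [40,49),[36,45); WM=38; [28,37) fires=1
i=11 t=30 v=4: DROP (t<38-1); WM=38
i=12 t=43 v=3: → [40,49),[36,45); WM=40
i=13 t=12 v=5: DROP (t<40-1); WM=40
i=14 t=45 v=1: → [44,53),[40,49); WM=42; [32,41) fires=1
i=15 t=50 v=9: → [48,57),[44,53); WM=47; [36,45) fires=3
i=16 t=48 v=3: → [48,57),[44,53),[40,49); WM=47
i=17 t=47 v=2: → [44,53),[40,49); WM=47
i=18 t=53 v=8: → [52,61),[48,57); WM=50; [40,49) fires=3

2 3 6 11 13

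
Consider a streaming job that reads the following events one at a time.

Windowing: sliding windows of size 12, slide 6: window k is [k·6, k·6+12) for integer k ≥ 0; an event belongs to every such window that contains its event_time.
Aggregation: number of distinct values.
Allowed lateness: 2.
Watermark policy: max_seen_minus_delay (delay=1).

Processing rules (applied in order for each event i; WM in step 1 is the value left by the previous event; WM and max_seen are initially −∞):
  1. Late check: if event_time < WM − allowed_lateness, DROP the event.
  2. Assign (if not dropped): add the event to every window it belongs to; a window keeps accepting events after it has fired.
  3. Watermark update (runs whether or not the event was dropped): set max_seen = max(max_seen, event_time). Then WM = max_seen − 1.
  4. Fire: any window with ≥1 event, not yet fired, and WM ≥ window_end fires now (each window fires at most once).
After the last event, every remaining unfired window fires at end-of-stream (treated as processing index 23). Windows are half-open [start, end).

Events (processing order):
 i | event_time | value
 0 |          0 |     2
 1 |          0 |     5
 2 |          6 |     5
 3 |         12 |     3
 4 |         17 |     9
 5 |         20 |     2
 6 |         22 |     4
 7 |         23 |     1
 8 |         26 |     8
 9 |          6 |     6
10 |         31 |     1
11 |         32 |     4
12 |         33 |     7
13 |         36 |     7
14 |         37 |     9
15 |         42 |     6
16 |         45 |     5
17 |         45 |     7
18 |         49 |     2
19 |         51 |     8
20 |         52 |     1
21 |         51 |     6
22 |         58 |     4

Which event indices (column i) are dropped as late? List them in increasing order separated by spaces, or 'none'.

i=0 t=0 v=2: → [0,12); WM=-1
i=1 t=0 v=5: → [0,12); WM=-1
i=2 t=6 v=5: → [6,18),[0,12); WM=5
i=3 t=12 v=3: → [12,24),[6,18); WM=11
i=4 t=17 v=9: → [12,24),[6,18); WM=16; [0,12) fires=2
i=5 t=20 v=2: → [18,30),[12,24); WM=19; [6,18) fires=3
i=6 t=22 v=4: → [18,30),[12,24); WM=21
i=7 t=23 v=1: → [18,30),[12,24); WM=22
i=8 t=26 v=8: → [24,36),[18,30); WM=25; [12,24) fires=5
i=9 t=6 v=6: DROP (t<25-2); WM=25
i=10 t=31 v=1: → [30,42),[24,36); WM=30; [18,30) fires=4
i=11 t=32 v=4: → [30,42),[24,36); WM=31
i=12 t=33 v=7: → [30,42),[24,36); WM=32
i=13 t=36 v=7: → [36,48),[30,42); WM=35
i=14 t=37 v=9: → [36,48),[30,42); WM=36; [24,36) fires=4
i=15 t=42 v=6: → [42,54),[36,48); WM=41
i=16 t=45 v=5: → [42,54),[36,48); WM=44; [30,42) fires=4
i=17 t=45 v=7: → [42,54),[36,48); WM=44
i=18 t=49 v=2: → [48,60),[42,54); WM=48; [36,48) fires=4
i=19 t=51 v=8: → [48,60),[42,54); WM=50
i=20 t=52 v=1: → [48,60),[42,54); WM=51
i=21 t=51 v=6: → [48,60),[42,54); WM=51
i=22 t=58 v=4: → [54,66),[48,60); WM=57; [42,54) fires=6

9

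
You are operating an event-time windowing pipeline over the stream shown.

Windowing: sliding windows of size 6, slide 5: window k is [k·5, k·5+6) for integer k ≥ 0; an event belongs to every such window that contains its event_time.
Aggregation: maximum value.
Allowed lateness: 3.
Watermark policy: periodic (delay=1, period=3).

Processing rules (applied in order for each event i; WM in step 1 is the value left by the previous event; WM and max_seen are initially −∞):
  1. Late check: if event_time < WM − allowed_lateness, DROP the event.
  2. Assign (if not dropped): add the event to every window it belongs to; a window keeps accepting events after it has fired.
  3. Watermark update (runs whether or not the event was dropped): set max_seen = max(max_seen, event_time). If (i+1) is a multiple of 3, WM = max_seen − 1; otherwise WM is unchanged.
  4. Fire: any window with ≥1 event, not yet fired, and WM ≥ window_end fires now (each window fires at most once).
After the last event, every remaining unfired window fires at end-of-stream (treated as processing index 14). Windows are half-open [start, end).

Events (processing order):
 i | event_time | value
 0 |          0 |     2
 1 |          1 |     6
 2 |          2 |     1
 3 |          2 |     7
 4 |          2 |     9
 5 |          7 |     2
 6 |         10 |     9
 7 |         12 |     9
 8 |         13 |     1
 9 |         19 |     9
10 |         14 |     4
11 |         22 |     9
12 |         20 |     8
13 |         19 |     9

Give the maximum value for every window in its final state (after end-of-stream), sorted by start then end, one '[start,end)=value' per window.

[0,6)=9 [5,11)=9 [10,16)=9 [15,21)=9 [20,26)=9

i=0 t=0 v=2: → [0,6); WM=−∞
i=1 t=1 v=6: → [0,6); WM=−∞
i=2 t=2 v=1: → [0,6); WM=1
i=3 t=2 v=7: → [0,6); WM=1
i=4 t=2 v=9: → [0,6); WM=1
i=5 t=7 v=2: → [5,11); WM=6; [0,6) fires=9
i=6 t=10 v=9: → [10,16),[5,11); WM=6
i=7 t=12 v=9: → [10,16); WM=6
i=8 t=13 v=1: → [10,16); WM=12; [5,11) fires=9
i=9 t=19 v=9: → [15,21); WM=12
i=10 t=14 v=4: → [10,16); WM=12
i=11 t=22 v=9: → [20,26); WM=21; [10,16) fires=9 [15,21) fires=9
i=12 t=20 v=8: → [20,26),[15,21); WM=21
i=13 t=19 v=9: → [15,21); WM=21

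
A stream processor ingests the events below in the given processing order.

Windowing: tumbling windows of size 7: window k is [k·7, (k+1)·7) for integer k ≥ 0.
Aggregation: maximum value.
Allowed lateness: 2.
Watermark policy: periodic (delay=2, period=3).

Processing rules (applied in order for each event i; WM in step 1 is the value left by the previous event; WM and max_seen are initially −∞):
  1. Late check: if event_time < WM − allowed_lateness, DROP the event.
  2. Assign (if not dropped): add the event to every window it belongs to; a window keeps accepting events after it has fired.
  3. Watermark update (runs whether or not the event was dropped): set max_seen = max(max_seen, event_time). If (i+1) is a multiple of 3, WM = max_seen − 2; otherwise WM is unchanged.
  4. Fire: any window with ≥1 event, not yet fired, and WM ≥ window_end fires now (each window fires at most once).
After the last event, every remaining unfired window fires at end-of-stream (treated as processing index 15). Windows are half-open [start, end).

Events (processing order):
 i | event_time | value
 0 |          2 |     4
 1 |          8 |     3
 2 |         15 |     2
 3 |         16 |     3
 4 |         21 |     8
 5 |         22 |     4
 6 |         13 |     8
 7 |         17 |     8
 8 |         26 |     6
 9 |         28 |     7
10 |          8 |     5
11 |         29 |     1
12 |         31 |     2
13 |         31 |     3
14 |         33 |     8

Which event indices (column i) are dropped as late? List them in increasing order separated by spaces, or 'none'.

i=0 t=2 v=4: → [0,7); WM=−∞
i=1 t=8 v=3: → [7,14); WM=−∞
i=2 t=15 v=2: → [14,21); WM=13; [0,7) fires=4
i=3 t=16 v=3: → [14,21); WM=13
i=4 t=21 v=8: → [21,28); WM=13
i=5 t=22 v=4: → [21,28); WM=20; [7,14) fires=3
i=6 t=13 v=8: DROP (t<20-2); WM=20
i=7 t=17 v=8: DROP (t<20-2); WM=20
i=8 t=26 v=6: → [21,28); WM=24; [14,21) fires=3
i=9 t=28 v=7: → [28,35); WM=24
i=10 t=8 v=5: DROP (t<24-2); WM=24
i=11 t=29 v=1: → [28,35); WM=27
i=12 t=31 v=2: → [28,35); WM=27
i=13 t=31 v=3: → [28,35); WM=27
i=14 t=33 v=8: → [28,35); WM=31; [21,28) fires=8

6 7 10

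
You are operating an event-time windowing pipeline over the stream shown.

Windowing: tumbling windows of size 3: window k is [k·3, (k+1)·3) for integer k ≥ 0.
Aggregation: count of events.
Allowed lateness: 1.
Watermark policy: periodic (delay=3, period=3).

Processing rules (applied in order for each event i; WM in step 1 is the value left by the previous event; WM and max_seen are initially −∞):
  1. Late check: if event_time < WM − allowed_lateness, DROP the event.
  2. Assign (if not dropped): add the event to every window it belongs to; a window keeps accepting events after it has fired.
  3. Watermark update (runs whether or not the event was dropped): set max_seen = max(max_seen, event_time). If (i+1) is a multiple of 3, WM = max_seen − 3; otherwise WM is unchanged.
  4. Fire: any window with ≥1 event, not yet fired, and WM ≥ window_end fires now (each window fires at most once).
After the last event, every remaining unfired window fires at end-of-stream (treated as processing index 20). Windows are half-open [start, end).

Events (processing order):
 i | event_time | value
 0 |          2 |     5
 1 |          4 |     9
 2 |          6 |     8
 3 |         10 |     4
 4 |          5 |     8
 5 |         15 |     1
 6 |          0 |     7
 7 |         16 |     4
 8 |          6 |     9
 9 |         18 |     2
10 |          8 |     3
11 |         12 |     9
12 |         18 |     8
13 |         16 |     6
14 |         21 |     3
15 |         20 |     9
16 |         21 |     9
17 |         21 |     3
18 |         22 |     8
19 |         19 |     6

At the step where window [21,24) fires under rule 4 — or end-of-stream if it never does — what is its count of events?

4

i=0 t=2 v=5: → [0,3); WM=−∞
i=1 t=4 v=9: → [3,6); WM=−∞
i=2 t=6 v=8: → [6,9); WM=3; [0,3) fires=1
i=3 t=10 v=4: → [9,12); WM=3
i=4 t=5 v=8: → [3,6); WM=3
i=5 t=15 v=1: → [15,18); WM=12; [3,6) fires=2 [6,9) fires=1 [9,12) fires=1
i=6 t=0 v=7: DROP (t<12-1); WM=12
i=7 t=16 v=4: → [15,18); WM=12
i=8 t=6 v=9: DROP (t<12-1); WM=13
i=9 t=18 v=2: → [18,21); WM=13
i=10 t=8 v=3: DROP (t<13-1); WM=13
i=11 t=12 v=9: → [12,15); WM=15; [12,15) fires=1
i=12 t=18 v=8: → [18,21); WM=15
i=13 t=16 v=6: → [15,18); WM=15
i=14 t=21 v=3: → [21,24); WM=18; [15,18) fires=3
i=15 t=20 v=9: → [18,21); WM=18
i=16 t=21 v=9: → [21,24); WM=18
i=17 t=21 v=3: → [21,24); WM=18
i=18 t=22 v=8: → [21,24); WM=18
i=19 t=19 v=6: → [18,21); WM=18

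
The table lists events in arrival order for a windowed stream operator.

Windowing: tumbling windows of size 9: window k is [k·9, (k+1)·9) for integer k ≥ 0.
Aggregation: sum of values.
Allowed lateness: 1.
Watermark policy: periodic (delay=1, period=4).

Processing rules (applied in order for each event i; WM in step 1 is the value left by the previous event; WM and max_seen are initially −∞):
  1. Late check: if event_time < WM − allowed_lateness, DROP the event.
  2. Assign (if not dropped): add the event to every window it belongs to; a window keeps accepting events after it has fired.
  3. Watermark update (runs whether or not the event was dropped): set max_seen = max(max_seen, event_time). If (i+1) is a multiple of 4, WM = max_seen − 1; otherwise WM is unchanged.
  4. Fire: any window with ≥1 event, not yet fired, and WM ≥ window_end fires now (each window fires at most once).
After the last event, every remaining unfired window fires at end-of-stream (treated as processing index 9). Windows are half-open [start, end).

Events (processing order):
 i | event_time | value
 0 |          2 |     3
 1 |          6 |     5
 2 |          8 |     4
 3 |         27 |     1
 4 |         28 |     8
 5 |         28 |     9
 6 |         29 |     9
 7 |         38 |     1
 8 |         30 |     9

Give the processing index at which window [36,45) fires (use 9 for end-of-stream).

9

i=0 t=2 v=3: → [0,9); WM=−∞
i=1 t=6 v=5: → [0,9); WM=−∞
i=2 t=8 v=4: → [0,9); WM=−∞
i=3 t=27 v=1: → [27,36); WM=26; [0,9) fires=12
i=4 t=28 v=8: → [27,36); WM=26
i=5 t=28 v=9: → [27,36); WM=26
i=6 t=29 v=9: → [27,36); WM=26
i=7 t=38 v=1: → [36,45); WM=37; [27,36) fires=27
i=8 t=30 v=9: DROP (t<37-1); WM=37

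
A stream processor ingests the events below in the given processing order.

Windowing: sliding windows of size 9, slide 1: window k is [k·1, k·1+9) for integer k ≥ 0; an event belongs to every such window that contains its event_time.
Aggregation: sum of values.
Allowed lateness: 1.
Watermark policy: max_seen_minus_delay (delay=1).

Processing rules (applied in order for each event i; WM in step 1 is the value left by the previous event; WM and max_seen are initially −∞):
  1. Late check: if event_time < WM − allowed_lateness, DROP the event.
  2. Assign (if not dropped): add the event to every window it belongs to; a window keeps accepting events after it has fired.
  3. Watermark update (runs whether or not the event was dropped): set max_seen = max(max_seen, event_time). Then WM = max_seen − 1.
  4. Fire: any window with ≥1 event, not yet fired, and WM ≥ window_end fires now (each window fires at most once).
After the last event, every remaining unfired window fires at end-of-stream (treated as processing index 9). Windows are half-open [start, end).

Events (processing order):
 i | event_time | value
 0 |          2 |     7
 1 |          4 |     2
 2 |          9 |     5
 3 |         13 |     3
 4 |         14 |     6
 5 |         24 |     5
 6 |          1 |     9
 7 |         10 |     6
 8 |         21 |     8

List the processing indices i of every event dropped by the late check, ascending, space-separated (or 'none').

6 7 8

i=0 t=2 v=7: → [2,11),[1,10),[0,9); WM=1
i=1 t=4 v=2: → [4,13),[3,12),[2,11),[1,10),[0,9); WM=3
i=2 t=9 v=5: → [9,18),[8,17),[7,16),[6,15),[5,14),[4,13),[3,12),[2,11),[1,10); WM=8
i=3 t=13 v=3: → [13,22),[12,21),[11,20),[10,19),[9,18),[8,17),[7,16),[6,15),[5,14); WM=12; [0,9) fires=9 [1,10) fires=14 [2,11) fires=14 [3,12) fires=7
i=4 t=14 v=6: → [14,23),[13,22),[12,21),[11,20),[10,19),[9,18),[8,17),[7,16),[6,15); WM=13; [4,13) fires=7
i=5 t=24 v=5: → [24,33),[23,32),[22,31),[21,30),[20,29),[19,28),[18,27),[17,26),[16,25); WM=23; [5,14) fires=8 [6,15) fires=14 [7,16) fires=14 [8,17) fires=14 [9,18) fires=14 [10,19) fires=9 [11,20) fires=9 [12,21) fires=9 [13,22) fires=9 [14,23) fires=6
i=6 t=1 v=9: DROP (t<23-1); WM=23
i=7 t=10 v=6: DROP (t<23-1); WM=23
i=8 t=21 v=8: DROP (t<23-1); WM=23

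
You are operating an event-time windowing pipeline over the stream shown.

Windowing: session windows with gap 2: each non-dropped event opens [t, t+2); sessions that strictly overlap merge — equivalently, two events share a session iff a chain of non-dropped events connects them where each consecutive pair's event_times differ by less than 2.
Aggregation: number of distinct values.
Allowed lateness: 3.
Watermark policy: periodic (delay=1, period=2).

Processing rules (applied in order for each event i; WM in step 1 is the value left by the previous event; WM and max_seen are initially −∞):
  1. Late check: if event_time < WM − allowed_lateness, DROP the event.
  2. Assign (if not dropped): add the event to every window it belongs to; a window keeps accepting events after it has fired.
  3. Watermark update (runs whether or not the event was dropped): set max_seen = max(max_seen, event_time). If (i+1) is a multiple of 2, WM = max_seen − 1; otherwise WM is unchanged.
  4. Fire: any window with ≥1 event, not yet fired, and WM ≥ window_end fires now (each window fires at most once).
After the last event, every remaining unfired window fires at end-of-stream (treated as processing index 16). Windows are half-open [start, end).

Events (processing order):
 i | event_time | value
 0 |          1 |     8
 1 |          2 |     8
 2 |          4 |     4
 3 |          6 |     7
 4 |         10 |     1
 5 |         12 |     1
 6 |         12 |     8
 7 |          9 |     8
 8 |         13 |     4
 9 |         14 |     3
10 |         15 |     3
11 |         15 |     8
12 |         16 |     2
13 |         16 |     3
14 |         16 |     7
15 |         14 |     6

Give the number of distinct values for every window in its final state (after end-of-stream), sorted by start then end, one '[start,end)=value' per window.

[1,4)=1 [4,6)=1 [6,8)=1 [9,12)=2 [12,18)=7

i=0 t=1 v=8: → [1,3); WM=−∞
i=1 t=2 v=8: → [1,4); WM=1
i=2 t=4 v=4: → [4,6); WM=1
i=3 t=6 v=7: → [6,8); WM=5
i=4 t=10 v=1: → [10,12); WM=5
i=5 t=12 v=1: → [12,14); WM=11
i=6 t=12 v=8: → [12,14); WM=11
i=7 t=9 v=8: → [9,12); WM=11
i=8 t=13 v=4: → [12,15); WM=11
i=9 t=14 v=3: → [12,16); WM=13
i=10 t=15 v=3: → [12,17); WM=13
i=11 t=15 v=8: → [12,17); WM=14
i=12 t=16 v=2: → [12,18); WM=14
i=13 t=16 v=3: → [12,18); WM=15
i=14 t=16 v=7: → [12,18); WM=15
i=15 t=14 v=6: → [12,18); WM=15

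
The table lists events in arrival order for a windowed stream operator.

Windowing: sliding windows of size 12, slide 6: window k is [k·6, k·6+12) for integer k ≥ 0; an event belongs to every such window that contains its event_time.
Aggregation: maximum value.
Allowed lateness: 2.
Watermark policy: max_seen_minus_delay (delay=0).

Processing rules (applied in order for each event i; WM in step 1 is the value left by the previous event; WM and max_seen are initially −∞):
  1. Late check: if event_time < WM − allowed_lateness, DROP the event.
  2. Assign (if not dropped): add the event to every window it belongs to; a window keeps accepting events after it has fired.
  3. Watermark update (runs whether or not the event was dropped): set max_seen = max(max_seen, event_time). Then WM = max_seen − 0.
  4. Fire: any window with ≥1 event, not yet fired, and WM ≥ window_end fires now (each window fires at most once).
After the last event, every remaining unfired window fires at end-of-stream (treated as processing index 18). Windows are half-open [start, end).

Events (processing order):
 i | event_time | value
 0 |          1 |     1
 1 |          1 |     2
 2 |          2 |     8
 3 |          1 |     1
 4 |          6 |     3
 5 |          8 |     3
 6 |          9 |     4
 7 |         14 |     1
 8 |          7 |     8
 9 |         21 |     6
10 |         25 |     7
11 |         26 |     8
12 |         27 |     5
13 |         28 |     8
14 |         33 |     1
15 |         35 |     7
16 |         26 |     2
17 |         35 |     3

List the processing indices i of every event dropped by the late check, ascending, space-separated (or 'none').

8 16

i=0 t=1 v=1: → [0,12); WM=1
i=1 t=1 v=2: → [0,12); WM=1
i=2 t=2 v=8: → [0,12); WM=2
i=3 t=1 v=1: → [0,12); WM=2
i=4 t=6 v=3: → [6,18),[0,12); WM=6
i=5 t=8 v=3: → [6,18),[0,12); WM=8
i=6 t=9 v=4: → [6,18),[0,12); WM=9
i=7 t=14 v=1: → [12,24),[6,18); WM=14; [0,12) fires=8
i=8 t=7 v=8: DROP (t<14-2); WM=14
i=9 t=21 v=6: → [18,30),[12,24); WM=21; [6,18) fires=4
i=10 t=25 v=7: → [24,36),[18,30); WM=25; [12,24) fires=6
i=11 t=26 v=8: → [24,36),[18,30); WM=26
i=12 t=27 v=5: → [24,36),[18,30); WM=27
i=13 t=28 v=8: → [24,36),[18,30); WM=28
i=14 t=33 v=1: → [30,42),[24,36); WM=33; [18,30) fires=8
i=15 t=35 v=7: → [30,42),[24,36); WM=35
i=16 t=26 v=2: DROP (t<35-2); WM=35
i=17 t=35 v=3: → [30,42),[24,36); WM=35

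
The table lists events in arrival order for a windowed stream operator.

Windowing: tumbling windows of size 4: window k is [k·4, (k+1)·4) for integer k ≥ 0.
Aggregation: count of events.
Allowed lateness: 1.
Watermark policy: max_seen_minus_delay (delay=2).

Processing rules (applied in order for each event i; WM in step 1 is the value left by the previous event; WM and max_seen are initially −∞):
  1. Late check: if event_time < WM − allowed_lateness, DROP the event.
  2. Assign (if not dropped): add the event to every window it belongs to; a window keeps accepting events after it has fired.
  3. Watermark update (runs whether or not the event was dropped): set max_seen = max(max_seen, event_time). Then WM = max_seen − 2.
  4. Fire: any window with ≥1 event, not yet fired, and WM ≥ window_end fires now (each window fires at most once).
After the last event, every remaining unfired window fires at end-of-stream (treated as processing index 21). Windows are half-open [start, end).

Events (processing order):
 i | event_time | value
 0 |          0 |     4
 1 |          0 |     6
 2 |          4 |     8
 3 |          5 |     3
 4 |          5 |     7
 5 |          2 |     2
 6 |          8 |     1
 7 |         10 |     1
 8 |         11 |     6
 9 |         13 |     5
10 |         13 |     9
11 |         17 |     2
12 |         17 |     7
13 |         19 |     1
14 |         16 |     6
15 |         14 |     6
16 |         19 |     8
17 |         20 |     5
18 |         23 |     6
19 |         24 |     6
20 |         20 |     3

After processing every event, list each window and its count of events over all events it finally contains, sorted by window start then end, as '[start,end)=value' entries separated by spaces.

[0,4)=3 [4,8)=3 [8,12)=3 [12,16)=2 [16,20)=5 [20,24)=2 [24,28)=1

i=0 t=0 v=4: → [0,4); WM=-2
i=1 t=0 v=6: → [0,4); WM=-2
i=2 t=4 v=8: → [4,8); WM=2
i=3 t=5 v=3: → [4,8); WM=3
i=4 t=5 v=7: → [4,8); WM=3
i=5 t=2 v=2: → [0,4); WM=3
i=6 t=8 v=1: → [8,12); WM=6; [0,4) fires=3
i=7 t=10 v=1: → [8,12); WM=8; [4,8) fires=3
i=8 t=11 v=6: → [8,12); WM=9
i=9 t=13 v=5: → [12,16); WM=11
i=10 t=13 v=9: → [12,16); WM=11
i=11 t=17 v=2: → [16,20); WM=15; [8,12) fires=3
i=12 t=17 v=7: → [16,20); WM=15
i=13 t=19 v=1: → [16,20); WM=17; [12,16) fires=2
i=14 t=16 v=6: → [16,20); WM=17
i=15 t=14 v=6: DROP (t<17-1); WM=17
i=16 t=19 v=8: → [16,20); WM=17
i=17 t=20 v=5: → [20,24); WM=18
i=18 t=23 v=6: → [20,24); WM=21; [16,20) fires=5
i=19 t=24 v=6: → [24,28); WM=22
i=20 t=20 v=3: DROP (t<22-1); WM=22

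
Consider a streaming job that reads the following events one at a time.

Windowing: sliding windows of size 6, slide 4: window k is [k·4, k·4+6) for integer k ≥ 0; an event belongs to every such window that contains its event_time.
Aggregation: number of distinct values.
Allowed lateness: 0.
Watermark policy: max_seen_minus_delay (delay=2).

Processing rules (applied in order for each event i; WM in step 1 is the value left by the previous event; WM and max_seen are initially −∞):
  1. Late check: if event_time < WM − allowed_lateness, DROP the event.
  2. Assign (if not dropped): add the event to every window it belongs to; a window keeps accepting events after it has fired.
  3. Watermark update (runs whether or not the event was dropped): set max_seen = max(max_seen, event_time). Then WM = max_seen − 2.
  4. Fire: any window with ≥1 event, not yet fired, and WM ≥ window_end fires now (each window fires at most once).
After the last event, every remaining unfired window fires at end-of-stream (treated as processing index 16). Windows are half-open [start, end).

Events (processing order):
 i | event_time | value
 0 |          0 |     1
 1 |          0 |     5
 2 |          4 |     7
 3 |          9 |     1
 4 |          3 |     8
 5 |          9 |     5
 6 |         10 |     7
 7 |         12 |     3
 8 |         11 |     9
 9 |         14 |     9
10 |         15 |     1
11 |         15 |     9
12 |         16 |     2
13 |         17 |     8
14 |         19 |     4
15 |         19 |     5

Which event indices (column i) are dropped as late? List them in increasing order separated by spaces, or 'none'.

4

i=0 t=0 v=1: → [0,6); WM=-2
i=1 t=0 v=5: → [0,6); WM=-2
i=2 t=4 v=7: → [4,10),[0,6); WM=2
i=3 t=9 v=1: → [8,14),[4,10); WM=7; [0,6) fires=3
i=4 t=3 v=8: DROP (t<7-0); WM=7
i=5 t=9 v=5: → [8,14),[4,10); WM=7
i=6 t=10 v=7: → [8,14); WM=8
i=7 t=12 v=3: → [12,18),[8,14); WM=10; [4,10) fires=3
i=8 t=11 v=9: → [8,14); WM=10
i=9 t=14 v=9: → [12,18); WM=12
i=10 t=15 v=1: → [12,18); WM=13
i=11 t=15 v=9: → [12,18); WM=13
i=12 t=16 v=2: → [16,22),[12,18); WM=14; [8,14) fires=5
i=13 t=17 v=8: → [16,22),[12,18); WM=15
i=14 t=19 v=4: → [16,22); WM=17
i=15 t=19 v=5: → [16,22); WM=17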